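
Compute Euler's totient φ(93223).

84000

Factor: 93223 = 13 · 71 · 101.
φ(93223) = (13−1) · (71−1) · (101−1) = 12 · 70 · 100 = 84000.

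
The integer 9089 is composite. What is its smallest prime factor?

9089 is odd.
Digit sum 26, not divisible by 3.
Ends in 9: not divisible by 5.
7: 9089 = 7·1298 + 3
11: 9089 = 11·826 + 3
13: 9089 = 13·699 + 2
17: 9089 = 17·534 + 11
19: 9089 = 19·478 + 7
23: 9089 = 23·395 + 4
29: 9089 = 29·313 + 12
31: 9089 = 31·293 + 6
37: 9089 = 37·245 + 24
41: 9089 = 41·221 + 28
43: 9089 = 43·211 + 16
47: 9089 = 47·193 + 18
53: 9089 = 53·171 + 26
59: 9089 = 59·154 + 3
61: 9089 = 61·149

61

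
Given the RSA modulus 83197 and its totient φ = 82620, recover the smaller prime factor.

φ(n) = (p−1)(q−1) = n − (p+q) + 1, so p + q = 83197 − 82620 + 1 = 578.
p and q are the roots of t² − 578t + 83197 = 0.
Discriminant: 578² − 4·83197 = 334084 − 332788 = 1296; √1296 = 36.
q = (578 − 36)/2 = 271, p = (578 + 36)/2 = 307.
Check: 271 · 307 = 83197.

271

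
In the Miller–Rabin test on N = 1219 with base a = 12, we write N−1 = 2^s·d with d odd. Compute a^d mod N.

1219 − 1 = 1218 = 2^1 · 609, so d = 609.
12^1 ≡ 12 (mod 1219)
12^2 ≡ 12^2 = 144 ≡ 144 (mod 1219)
12^4 ≡ 144^2 = 20736 ≡ 13 (mod 1219)
12^8 ≡ 13^2 = 169 ≡ 169 (mod 1219)
12^16 ≡ 169^2 = 28561 ≡ 524 (mod 1219)
12^32 ≡ 524^2 = 274576 ≡ 301 (mod 1219)
12^64 ≡ 301^2 = 90601 ≡ 395 (mod 1219)
12^128 ≡ 395^2 = 156025 ≡ 1212 (mod 1219)
12^256 ≡ 1212^2 = 1468944 ≡ 49 (mod 1219)
12^512 ≡ 49^2 = 2401 ≡ 1182 (mod 1219)
609 = 512 + 64 + 32 + 1 in binary powers of 2.
So 12^609 ≡ 1182 · 395 · 301 · 12 ≡ 634 (mod 1219).
Squaring chain: 634; never reaches −1, so base 12 is a Miller–Rabin witness that 1219 is composite.

634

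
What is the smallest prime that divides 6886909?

89

6886909 is odd.
Digit sum 46, not divisible by 3.
Ends in 9: not divisible by 5.
7: 6886909 = 7·983844 + 1
11: 6886909 = 11·626082 + 7
13: 6886909 = 13·529762 + 3
17: 6886909 = 17·405112 + 5
19: 6886909 = 19·362468 + 17
23: 6886909 = 23·299430 + 19
29: 6886909 = 29·237479 + 18
31: 6886909 = 31·222158 + 11
37: 6886909 = 37·186132 + 25
41: 6886909 = 41·167973 + 16
43: 6886909 = 43·160160 + 29
47: 6886909 = 47·146529 + 46
53: 6886909 = 53·129941 + 36
59: 6886909 = 59·116727 + 16
61: 6886909 = 61·112900 + 9
67: 6886909 = 67·102789 + 46
71: 6886909 = 71·96998 + 51
73: 6886909 = 73·94341 + 16
79: 6886909 = 79·87176 + 5
83: 6886909 = 83·82974 + 67
89: 6886909 = 89·77381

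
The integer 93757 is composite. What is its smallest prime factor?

29

93757 is odd.
Digit sum 31, not divisible by 3.
Ends in 7: not divisible by 5.
7: 93757 = 7·13393 + 6
11: 93757 = 11·8523 + 4
13: 93757 = 13·7212 + 1
17: 93757 = 17·5515 + 2
19: 93757 = 19·4934 + 11
23: 93757 = 23·4076 + 9
29: 93757 = 29·3233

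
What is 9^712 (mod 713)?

9^1 ≡ 9 (mod 713)
9^2 ≡ 9^2 = 81 ≡ 81 (mod 713)
9^4 ≡ 81^2 = 6561 ≡ 144 (mod 713)
9^8 ≡ 144^2 = 20736 ≡ 59 (mod 713)
9^16 ≡ 59^2 = 3481 ≡ 629 (mod 713)
9^32 ≡ 629^2 = 395641 ≡ 639 (mod 713)
9^64 ≡ 639^2 = 408321 ≡ 485 (mod 713)
9^128 ≡ 485^2 = 235225 ≡ 648 (mod 713)
9^256 ≡ 648^2 = 419904 ≡ 660 (mod 713)
9^512 ≡ 660^2 = 435600 ≡ 670 (mod 713)
712 = 512 + 128 + 64 + 8 in binary powers of 2.
So 9^712 ≡ 670 · 648 · 485 · 59 ≡ 289 (mod 713).
Since 289 ≠ 1, base 9 is a Fermat witness: 713 is composite.

289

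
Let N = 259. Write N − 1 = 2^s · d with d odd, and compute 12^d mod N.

259 − 1 = 258 = 2^1 · 129, so d = 129.
12^1 ≡ 12 (mod 259)
12^2 ≡ 12^2 = 144 ≡ 144 (mod 259)
12^4 ≡ 144^2 = 20736 ≡ 16 (mod 259)
12^8 ≡ 16^2 = 256 ≡ 256 (mod 259)
12^16 ≡ 256^2 = 65536 ≡ 9 (mod 259)
12^32 ≡ 9^2 = 81 ≡ 81 (mod 259)
12^64 ≡ 81^2 = 6561 ≡ 86 (mod 259)
12^128 ≡ 86^2 = 7396 ≡ 144 (mod 259)
129 = 128 + 1 in binary powers of 2.
So 12^129 ≡ 144 · 12 ≡ 174 (mod 259).
Squaring chain: 174; never reaches −1, so base 12 is a Miller–Rabin witness that 259 is composite.

174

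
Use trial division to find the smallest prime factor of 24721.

59

24721 is odd.
Digit sum 16, not divisible by 3.
Ends in 1: not divisible by 5.
7: 24721 = 7·3531 + 4
11: 24721 = 11·2247 + 4
13: 24721 = 13·1901 + 8
17: 24721 = 17·1454 + 3
19: 24721 = 19·1301 + 2
23: 24721 = 23·1074 + 19
29: 24721 = 29·852 + 13
31: 24721 = 31·797 + 14
37: 24721 = 37·668 + 5
41: 24721 = 41·602 + 39
43: 24721 = 43·574 + 39
47: 24721 = 47·525 + 46
53: 24721 = 53·466 + 23
59: 24721 = 59·419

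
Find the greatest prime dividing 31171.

31171 = 7 · 4453
4453 = 61 · 73
73 is prime.
So 31171 = 7 · 61 · 73; the largest prime factor is 73.

73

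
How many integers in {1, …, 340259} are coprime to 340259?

322560

Factor: 340259 = 41 · 43 · 193.
φ(340259) = (41−1) · (43−1) · (193−1) = 40 · 42 · 192 = 322560.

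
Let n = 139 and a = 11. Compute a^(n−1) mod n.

1

11^1 ≡ 11 (mod 139)
11^2 ≡ 11^2 = 121 ≡ 121 (mod 139)
11^4 ≡ 121^2 = 14641 ≡ 46 (mod 139)
11^8 ≡ 46^2 = 2116 ≡ 31 (mod 139)
11^16 ≡ 31^2 = 961 ≡ 127 (mod 139)
11^32 ≡ 127^2 = 16129 ≡ 5 (mod 139)
11^64 ≡ 5^2 = 25 ≡ 25 (mod 139)
11^128 ≡ 25^2 = 625 ≡ 69 (mod 139)
138 = 128 + 8 + 2 in binary powers of 2.
So 11^138 ≡ 69 · 31 · 121 ≡ 1 (mod 139).
Since the result is 1, base 11 gives no evidence that 139 is composite.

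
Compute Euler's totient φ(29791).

Factor: 29791 = 31^3.
φ(29791) = 31^2·(31−1) = 28830.

28830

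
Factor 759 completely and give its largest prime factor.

759 = 3 · 253
253 = 11 · 23
23 is prime.
So 759 = 3 · 11 · 23; the largest prime factor is 23.

23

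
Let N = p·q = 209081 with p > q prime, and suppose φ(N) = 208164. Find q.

419

φ(n) = (p−1)(q−1) = n − (p+q) + 1, so p + q = 209081 − 208164 + 1 = 918.
p and q are the roots of t² − 918t + 209081 = 0.
Discriminant: 918² − 4·209081 = 842724 − 836324 = 6400; √6400 = 80.
q = (918 − 80)/2 = 419, p = (918 + 80)/2 = 499.
Check: 419 · 499 = 209081.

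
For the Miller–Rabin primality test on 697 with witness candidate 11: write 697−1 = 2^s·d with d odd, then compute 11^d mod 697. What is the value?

697 − 1 = 696 = 2^3 · 87, so d = 87.
11^1 ≡ 11 (mod 697)
11^2 ≡ 11^2 = 121 ≡ 121 (mod 697)
11^4 ≡ 121^2 = 14641 ≡ 4 (mod 697)
11^8 ≡ 4^2 = 16 ≡ 16 (mod 697)
11^16 ≡ 16^2 = 256 ≡ 256 (mod 697)
11^32 ≡ 256^2 = 65536 ≡ 18 (mod 697)
11^64 ≡ 18^2 = 324 ≡ 324 (mod 697)
87 = 64 + 16 + 4 + 2 + 1 in binary powers of 2.
So 11^87 ≡ 324 · 256 · 4 · 121 · 11 ≡ 445 (mod 697).
Squaring chain: 445 → 77 → 353; never reaches −1, so base 11 is a Miller–Rabin witness that 697 is composite.

445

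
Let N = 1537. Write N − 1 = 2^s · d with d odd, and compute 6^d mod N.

1537 − 1 = 1536 = 2^9 · 3, so d = 3.
6^1 ≡ 6 (mod 1537)
6^2 ≡ 6^2 = 36 ≡ 36 (mod 1537)
3 = 2 + 1 in binary powers of 2.
So 6^3 ≡ 36 · 6 ≡ 216 (mod 1537).
Squaring chain: 216 → 546 → 1475 → 770 → 1155 → 1446 → 596 → 169 → 895; never reaches −1, so base 6 is a Miller–Rabin witness that 1537 is composite.

216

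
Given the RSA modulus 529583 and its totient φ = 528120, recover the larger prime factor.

φ(n) = (p−1)(q−1) = n − (p+q) + 1, so p + q = 529583 − 528120 + 1 = 1464.
p and q are the roots of t² − 1464t + 529583 = 0.
Discriminant: 1464² − 4·529583 = 2143296 − 2118332 = 24964; √24964 = 158.
q = (1464 − 158)/2 = 653, p = (1464 + 158)/2 = 811.
Check: 653 · 811 = 529583.

811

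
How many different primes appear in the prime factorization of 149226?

149226 = 2 · 74613
74613 = 3 · 24871
24871 = 7 · 3553
3553 = 11 · 323
323 = 17 · 19
149226 = 2 · 3 · 7 · 11 · 17 · 19, which has 6 distinct prime factors.

6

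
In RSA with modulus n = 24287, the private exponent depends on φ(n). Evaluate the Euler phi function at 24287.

Factor: 24287 = 149 · 163.
φ(24287) = (149−1) · (163−1) = 148 · 162 = 23976.

23976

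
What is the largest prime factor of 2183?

2183 = 37 · 59
59 is prime.
So 2183 = 37 · 59; the largest prime factor is 59.

59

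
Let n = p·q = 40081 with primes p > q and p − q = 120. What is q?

Since p = q + 120, we have 40081 = q(q + 120), so q² + 120q − 40081 = 0.
Discriminant: 120² + 4·40081 = 14400 + 160324 = 174724; √174724 = 418.
q = (−120 + 418)/2 = 149, and p = q + 120 = 269.
Check: 149 · 269 = 40081.

149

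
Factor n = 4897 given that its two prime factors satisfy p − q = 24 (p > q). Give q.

Since p = q + 24, we have 4897 = q(q + 24), so q² + 24q − 4897 = 0.
Discriminant: 24² + 4·4897 = 576 + 19588 = 20164; √20164 = 142.
q = (−24 + 142)/2 = 59, and p = q + 24 = 83.
Check: 59 · 83 = 4897.

59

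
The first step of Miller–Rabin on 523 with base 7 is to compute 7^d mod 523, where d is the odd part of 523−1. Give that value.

1

523 − 1 = 522 = 2^1 · 261, so d = 261.
7^1 ≡ 7 (mod 523)
7^2 ≡ 7^2 = 49 ≡ 49 (mod 523)
7^4 ≡ 49^2 = 2401 ≡ 309 (mod 523)
7^8 ≡ 309^2 = 95481 ≡ 295 (mod 523)
7^16 ≡ 295^2 = 87025 ≡ 207 (mod 523)
7^32 ≡ 207^2 = 42849 ≡ 486 (mod 523)
7^64 ≡ 486^2 = 236196 ≡ 323 (mod 523)
7^128 ≡ 323^2 = 104329 ≡ 252 (mod 523)
7^256 ≡ 252^2 = 63504 ≡ 221 (mod 523)
261 = 256 + 4 + 1 in binary powers of 2.
So 7^261 ≡ 221 · 309 · 7 ≡ 1 (mod 523).
Since 7^d ≡ 1 (mod 523), base 7 does not prove 523 composite.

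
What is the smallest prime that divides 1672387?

67

1672387 is odd.
Digit sum 34, not divisible by 3.
Ends in 7: not divisible by 5.
7: 1672387 = 7·238912 + 3
11: 1672387 = 11·152035 + 2
13: 1672387 = 13·128645 + 2
17: 1672387 = 17·98375 + 12
19: 1672387 = 19·88020 + 7
23: 1672387 = 23·72712 + 11
29: 1672387 = 29·57668 + 15
31: 1672387 = 31·53947 + 30
37: 1672387 = 37·45199 + 24
41: 1672387 = 41·40789 + 38
43: 1672387 = 43·38892 + 31
47: 1672387 = 47·35582 + 33
53: 1672387 = 53·31554 + 25
59: 1672387 = 59·28345 + 32
61: 1672387 = 61·27416 + 11
67: 1672387 = 67·24961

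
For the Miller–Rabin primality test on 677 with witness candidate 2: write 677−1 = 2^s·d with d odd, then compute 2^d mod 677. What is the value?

677 − 1 = 676 = 2^2 · 169, so d = 169.
2^1 ≡ 2 (mod 677)
2^2 ≡ 2^2 = 4 ≡ 4 (mod 677)
2^4 ≡ 4^2 = 16 ≡ 16 (mod 677)
2^8 ≡ 16^2 = 256 ≡ 256 (mod 677)
2^16 ≡ 256^2 = 65536 ≡ 544 (mod 677)
2^32 ≡ 544^2 = 295936 ≡ 87 (mod 677)
2^64 ≡ 87^2 = 7569 ≡ 122 (mod 677)
2^128 ≡ 122^2 = 14884 ≡ 667 (mod 677)
169 = 128 + 32 + 8 + 1 in binary powers of 2.
So 2^169 ≡ 667 · 87 · 256 · 2 ≡ 26 (mod 677).
Squaring chain: 26 → 676; reaches −1, so base 2 does not prove 677 composite.

26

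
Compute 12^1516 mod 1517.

127

12^1 ≡ 12 (mod 1517)
12^2 ≡ 12^2 = 144 ≡ 144 (mod 1517)
12^4 ≡ 144^2 = 20736 ≡ 1015 (mod 1517)
12^8 ≡ 1015^2 = 1030225 ≡ 182 (mod 1517)
12^16 ≡ 182^2 = 33124 ≡ 1267 (mod 1517)
12^32 ≡ 1267^2 = 1605289 ≡ 303 (mod 1517)
12^64 ≡ 303^2 = 91809 ≡ 789 (mod 1517)
12^128 ≡ 789^2 = 622521 ≡ 551 (mod 1517)
12^256 ≡ 551^2 = 303601 ≡ 201 (mod 1517)
12^512 ≡ 201^2 = 40401 ≡ 959 (mod 1517)
12^1024 ≡ 959^2 = 919681 ≡ 379 (mod 1517)
1516 = 1024 + 256 + 128 + 64 + 32 + 8 + 4 in binary powers of 2.
So 12^1516 ≡ 379 · 201 · 551 · 789 · 303 · 182 · 1015 ≡ 127 (mod 1517).
Since 127 ≠ 1, base 12 is a Fermat witness: 1517 is composite.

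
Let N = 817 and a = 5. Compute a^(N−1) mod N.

140

5^1 ≡ 5 (mod 817)
5^2 ≡ 5^2 = 25 ≡ 25 (mod 817)
5^4 ≡ 25^2 = 625 ≡ 625 (mod 817)
5^8 ≡ 625^2 = 390625 ≡ 99 (mod 817)
5^16 ≡ 99^2 = 9801 ≡ 814 (mod 817)
5^32 ≡ 814^2 = 662596 ≡ 9 (mod 817)
5^64 ≡ 9^2 = 81 ≡ 81 (mod 817)
5^128 ≡ 81^2 = 6561 ≡ 25 (mod 817)
5^256 ≡ 25^2 = 625 ≡ 625 (mod 817)
5^512 ≡ 625^2 = 390625 ≡ 99 (mod 817)
816 = 512 + 256 + 32 + 16 in binary powers of 2.
So 5^816 ≡ 99 · 625 · 9 · 814 ≡ 140 (mod 817).
Since 140 ≠ 1, base 5 is a Fermat witness: 817 is composite.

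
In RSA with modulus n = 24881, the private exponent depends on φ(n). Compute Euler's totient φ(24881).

Factor: 24881 = 139 · 179.
φ(24881) = (139−1) · (179−1) = 138 · 178 = 24564.

24564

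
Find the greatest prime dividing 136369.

83

136369 = 31 · 4399
4399 = 53 · 83
83 is prime.
So 136369 = 31 · 53 · 83; the largest prime factor is 83.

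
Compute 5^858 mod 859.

1

5^1 ≡ 5 (mod 859)
5^2 ≡ 5^2 = 25 ≡ 25 (mod 859)
5^4 ≡ 25^2 = 625 ≡ 625 (mod 859)
5^8 ≡ 625^2 = 390625 ≡ 639 (mod 859)
5^16 ≡ 639^2 = 408321 ≡ 296 (mod 859)
5^32 ≡ 296^2 = 87616 ≡ 857 (mod 859)
5^64 ≡ 857^2 = 734449 ≡ 4 (mod 859)
5^128 ≡ 4^2 = 16 ≡ 16 (mod 859)
5^256 ≡ 16^2 = 256 ≡ 256 (mod 859)
5^512 ≡ 256^2 = 65536 ≡ 252 (mod 859)
858 = 512 + 256 + 64 + 16 + 8 + 2 in binary powers of 2.
So 5^858 ≡ 252 · 256 · 4 · 296 · 639 · 25 ≡ 1 (mod 859).
Since the result is 1, base 5 gives no evidence that 859 is composite.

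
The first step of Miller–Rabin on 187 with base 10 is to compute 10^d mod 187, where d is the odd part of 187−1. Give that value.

164

187 − 1 = 186 = 2^1 · 93, so d = 93.
10^1 ≡ 10 (mod 187)
10^2 ≡ 10^2 = 100 ≡ 100 (mod 187)
10^4 ≡ 100^2 = 10000 ≡ 89 (mod 187)
10^8 ≡ 89^2 = 7921 ≡ 67 (mod 187)
10^16 ≡ 67^2 = 4489 ≡ 1 (mod 187)
10^32 ≡ 1^2 = 1 ≡ 1 (mod 187)
10^64 ≡ 1^2 = 1 ≡ 1 (mod 187)
93 = 64 + 16 + 8 + 4 + 1 in binary powers of 2.
So 10^93 ≡ 1 · 1 · 67 · 89 · 10 ≡ 164 (mod 187).
Squaring chain: 164; never reaches −1, so base 10 is a Miller–Rabin witness that 187 is composite.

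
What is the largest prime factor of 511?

511 = 7 · 73
73 is prime.
So 511 = 7 · 73; the largest prime factor is 73.

73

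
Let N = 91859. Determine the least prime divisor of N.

91859 is odd.
Digit sum 32, not divisible by 3.
Ends in 9: not divisible by 5.
7: 91859 = 7·13122 + 5
11: 91859 = 11·8350 + 9
13: 91859 = 13·7066 + 1
17: 91859 = 17·5403 + 8
19: 91859 = 19·4834 + 13
23: 91859 = 23·3993 + 20
29: 91859 = 29·3167 + 16
31: 91859 = 31·2963 + 6
37: 91859 = 37·2482 + 25
41: 91859 = 41·2240 + 19
43: 91859 = 43·2136 + 11
47: 91859 = 47·1954 + 21
53: 91859 = 53·1733 + 10
59: 91859 = 59·1556 + 55
61: 91859 = 61·1505 + 54
67: 91859 = 67·1371 + 2
71: 91859 = 71·1293 + 56
73: 91859 = 73·1258 + 25
79: 91859 = 79·1162 + 61
83: 91859 = 83·1106 + 61
89: 91859 = 89·1032 + 11
97: 91859 = 97·947

97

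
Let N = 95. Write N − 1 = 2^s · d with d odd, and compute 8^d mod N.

95 − 1 = 94 = 2^1 · 47, so d = 47.
8^1 ≡ 8 (mod 95)
8^2 ≡ 8^2 = 64 ≡ 64 (mod 95)
8^4 ≡ 64^2 = 4096 ≡ 11 (mod 95)
8^8 ≡ 11^2 = 121 ≡ 26 (mod 95)
8^16 ≡ 26^2 = 676 ≡ 11 (mod 95)
8^32 ≡ 11^2 = 121 ≡ 26 (mod 95)
47 = 32 + 8 + 4 + 2 + 1 in binary powers of 2.
So 8^47 ≡ 26 · 26 · 11 · 64 · 8 ≡ 12 (mod 95).
Squaring chain: 12; never reaches −1, so base 8 is a Miller–Rabin witness that 95 is composite.

12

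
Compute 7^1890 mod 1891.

1768

7^1 ≡ 7 (mod 1891)
7^2 ≡ 7^2 = 49 ≡ 49 (mod 1891)
7^4 ≡ 49^2 = 2401 ≡ 510 (mod 1891)
7^8 ≡ 510^2 = 260100 ≡ 1033 (mod 1891)
7^16 ≡ 1033^2 = 1067089 ≡ 565 (mod 1891)
7^32 ≡ 565^2 = 319225 ≡ 1537 (mod 1891)
7^64 ≡ 1537^2 = 2362369 ≡ 510 (mod 1891)
7^128 ≡ 510^2 = 260100 ≡ 1033 (mod 1891)
7^256 ≡ 1033^2 = 1067089 ≡ 565 (mod 1891)
7^512 ≡ 565^2 = 319225 ≡ 1537 (mod 1891)
7^1024 ≡ 1537^2 = 2362369 ≡ 510 (mod 1891)
1890 = 1024 + 512 + 256 + 64 + 32 + 2 in binary powers of 2.
So 7^1890 ≡ 510 · 1537 · 565 · 510 · 1537 · 49 ≡ 1768 (mod 1891).
Since 1768 ≠ 1, base 7 is a Fermat witness: 1891 is composite.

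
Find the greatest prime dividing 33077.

33077 = 11 · 3007
3007 = 31 · 97
97 is prime.
So 33077 = 11 · 31 · 97; the largest prime factor is 97.

97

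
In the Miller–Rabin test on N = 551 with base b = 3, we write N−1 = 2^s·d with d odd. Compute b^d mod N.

551 − 1 = 550 = 2^1 · 275, so d = 275.
3^1 ≡ 3 (mod 551)
3^2 ≡ 3^2 = 9 ≡ 9 (mod 551)
3^4 ≡ 9^2 = 81 ≡ 81 (mod 551)
3^8 ≡ 81^2 = 6561 ≡ 500 (mod 551)
3^16 ≡ 500^2 = 250000 ≡ 397 (mod 551)
3^32 ≡ 397^2 = 157609 ≡ 23 (mod 551)
3^64 ≡ 23^2 = 529 ≡ 529 (mod 551)
3^128 ≡ 529^2 = 279841 ≡ 484 (mod 551)
3^256 ≡ 484^2 = 234256 ≡ 81 (mod 551)
275 = 256 + 16 + 2 + 1 in binary powers of 2.
So 3^275 ≡ 81 · 397 · 9 · 3 ≡ 414 (mod 551).
Squaring chain: 414; never reaches −1, so base 3 is a Miller–Rabin witness that 551 is composite.

414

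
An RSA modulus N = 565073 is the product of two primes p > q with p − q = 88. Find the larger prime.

Since p = q + 88, we have 565073 = q(q + 88), so q² + 88q − 565073 = 0.
Discriminant: 88² + 4·565073 = 7744 + 2260292 = 2268036; √2268036 = 1506.
q = (−88 + 1506)/2 = 709, and p = q + 88 = 797.
Check: 709 · 797 = 565073.

797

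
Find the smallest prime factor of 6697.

37

6697 is odd.
Digit sum 28, not divisible by 3.
Ends in 7: not divisible by 5.
7: 6697 = 7·956 + 5
11: 6697 = 11·608 + 9
13: 6697 = 13·515 + 2
17: 6697 = 17·393 + 16
19: 6697 = 19·352 + 9
23: 6697 = 23·291 + 4
29: 6697 = 29·230 + 27
31: 6697 = 31·216 + 1
37: 6697 = 37·181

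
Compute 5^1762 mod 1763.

5^1 ≡ 5 (mod 1763)
5^2 ≡ 5^2 = 25 ≡ 25 (mod 1763)
5^4 ≡ 25^2 = 625 ≡ 625 (mod 1763)
5^8 ≡ 625^2 = 390625 ≡ 1002 (mod 1763)
5^16 ≡ 1002^2 = 1004004 ≡ 857 (mod 1763)
5^32 ≡ 857^2 = 734449 ≡ 1041 (mod 1763)
5^64 ≡ 1041^2 = 1083681 ≡ 1199 (mod 1763)
5^128 ≡ 1199^2 = 1437601 ≡ 756 (mod 1763)
5^256 ≡ 756^2 = 571536 ≡ 324 (mod 1763)
5^512 ≡ 324^2 = 104976 ≡ 959 (mod 1763)
5^1024 ≡ 959^2 = 919681 ≡ 1158 (mod 1763)
1762 = 1024 + 512 + 128 + 64 + 32 + 2 in binary powers of 2.
So 5^1762 ≡ 1158 · 959 · 756 · 1199 · 1041 · 25 ≡ 1665 (mod 1763).
Since 1665 ≠ 1, base 5 is a Fermat witness: 1763 is composite.

1665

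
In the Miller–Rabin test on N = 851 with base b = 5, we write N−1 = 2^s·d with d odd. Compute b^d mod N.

109

851 − 1 = 850 = 2^1 · 425, so d = 425.
5^1 ≡ 5 (mod 851)
5^2 ≡ 5^2 = 25 ≡ 25 (mod 851)
5^4 ≡ 25^2 = 625 ≡ 625 (mod 851)
5^8 ≡ 625^2 = 390625 ≡ 16 (mod 851)
5^16 ≡ 16^2 = 256 ≡ 256 (mod 851)
5^32 ≡ 256^2 = 65536 ≡ 9 (mod 851)
5^64 ≡ 9^2 = 81 ≡ 81 (mod 851)
5^128 ≡ 81^2 = 6561 ≡ 604 (mod 851)
5^256 ≡ 604^2 = 364816 ≡ 588 (mod 851)
425 = 256 + 128 + 32 + 8 + 1 in binary powers of 2.
So 5^425 ≡ 588 · 604 · 9 · 16 · 5 ≡ 109 (mod 851).
Squaring chain: 109; never reaches −1, so base 5 is a Miller–Rabin witness that 851 is composite.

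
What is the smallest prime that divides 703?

19

703 is odd.
Digit sum 10, not divisible by 3.
Ends in 3: not divisible by 5.
7: 703 = 7·100 + 3
11: 703 = 11·63 + 10
13: 703 = 13·54 + 1
17: 703 = 17·41 + 6
19: 703 = 19·37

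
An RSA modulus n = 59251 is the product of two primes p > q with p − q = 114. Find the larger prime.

307

Since p = q + 114, we have 59251 = q(q + 114), so q² + 114q − 59251 = 0.
Discriminant: 114² + 4·59251 = 12996 + 237004 = 250000; √250000 = 500.
q = (−114 + 500)/2 = 193, and p = q + 114 = 307.
Check: 193 · 307 = 59251.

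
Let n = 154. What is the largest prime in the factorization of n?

11

154 = 2 · 77
77 = 7 · 11
11 is prime.
So 154 = 2 · 7 · 11; the largest prime factor is 11.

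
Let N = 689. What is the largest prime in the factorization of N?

689 = 13 · 53
53 is prime.
So 689 = 13 · 53; the largest prime factor is 53.

53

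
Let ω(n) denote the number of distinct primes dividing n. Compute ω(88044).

88044 = 2^2 · 22011
22011 = 3 · 7337
7337 = 11 · 667
667 = 23 · 29
88044 = 2^2 · 3 · 11 · 23 · 29, which has 5 distinct prime factors.

5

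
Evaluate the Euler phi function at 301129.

Factor: 301129 = 43 · 47 · 149.
φ(301129) = (43−1) · (47−1) · (149−1) = 42 · 46 · 148 = 285936.

285936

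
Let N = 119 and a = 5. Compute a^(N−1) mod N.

5^1 ≡ 5 (mod 119)
5^2 ≡ 5^2 = 25 ≡ 25 (mod 119)
5^4 ≡ 25^2 = 625 ≡ 30 (mod 119)
5^8 ≡ 30^2 = 900 ≡ 67 (mod 119)
5^16 ≡ 67^2 = 4489 ≡ 86 (mod 119)
5^32 ≡ 86^2 = 7396 ≡ 18 (mod 119)
5^64 ≡ 18^2 = 324 ≡ 86 (mod 119)
118 = 64 + 32 + 16 + 4 + 2 in binary powers of 2.
So 5^118 ≡ 86 · 18 · 86 · 30 · 25 ≡ 2 (mod 119).
Since 2 ≠ 1, base 5 is a Fermat witness: 119 is composite.

2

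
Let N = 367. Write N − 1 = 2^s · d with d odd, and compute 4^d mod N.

367 − 1 = 366 = 2^1 · 183, so d = 183.
4^1 ≡ 4 (mod 367)
4^2 ≡ 4^2 = 16 ≡ 16 (mod 367)
4^4 ≡ 16^2 = 256 ≡ 256 (mod 367)
4^8 ≡ 256^2 = 65536 ≡ 210 (mod 367)
4^16 ≡ 210^2 = 44100 ≡ 60 (mod 367)
4^32 ≡ 60^2 = 3600 ≡ 297 (mod 367)
4^64 ≡ 297^2 = 88209 ≡ 129 (mod 367)
4^128 ≡ 129^2 = 16641 ≡ 126 (mod 367)
183 = 128 + 32 + 16 + 4 + 2 + 1 in binary powers of 2.
So 4^183 ≡ 126 · 297 · 60 · 256 · 16 · 4 ≡ 1 (mod 367).
Since 4^d ≡ 1 (mod 367), base 4 does not prove 367 composite.

1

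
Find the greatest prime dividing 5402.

73

5402 = 2 · 2701
2701 = 37 · 73
73 is prime.
So 5402 = 2 · 37 · 73; the largest prime factor is 73.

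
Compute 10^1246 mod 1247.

608

10^1 ≡ 10 (mod 1247)
10^2 ≡ 10^2 = 100 ≡ 100 (mod 1247)
10^4 ≡ 100^2 = 10000 ≡ 24 (mod 1247)
10^8 ≡ 24^2 = 576 ≡ 576 (mod 1247)
10^16 ≡ 576^2 = 331776 ≡ 74 (mod 1247)
10^32 ≡ 74^2 = 5476 ≡ 488 (mod 1247)
10^64 ≡ 488^2 = 238144 ≡ 1214 (mod 1247)
10^128 ≡ 1214^2 = 1473796 ≡ 1089 (mod 1247)
10^256 ≡ 1089^2 = 1185921 ≡ 24 (mod 1247)
10^512 ≡ 24^2 = 576 ≡ 576 (mod 1247)
10^1024 ≡ 576^2 = 331776 ≡ 74 (mod 1247)
1246 = 1024 + 128 + 64 + 16 + 8 + 4 + 2 in binary powers of 2.
So 10^1246 ≡ 74 · 1089 · 1214 · 74 · 576 · 24 · 100 ≡ 608 (mod 1247).
Since 608 ≠ 1, base 10 is a Fermat witness: 1247 is composite.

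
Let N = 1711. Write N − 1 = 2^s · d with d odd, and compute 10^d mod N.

1711 − 1 = 1710 = 2^1 · 855, so d = 855.
10^1 ≡ 10 (mod 1711)
10^2 ≡ 10^2 = 100 ≡ 100 (mod 1711)
10^4 ≡ 100^2 = 10000 ≡ 1445 (mod 1711)
10^8 ≡ 1445^2 = 2088025 ≡ 605 (mod 1711)
10^16 ≡ 605^2 = 366025 ≡ 1582 (mod 1711)
10^32 ≡ 1582^2 = 2502724 ≡ 1242 (mod 1711)
10^64 ≡ 1242^2 = 1542564 ≡ 953 (mod 1711)
10^128 ≡ 953^2 = 908209 ≡ 1379 (mod 1711)
10^256 ≡ 1379^2 = 1901641 ≡ 720 (mod 1711)
10^512 ≡ 720^2 = 518400 ≡ 1678 (mod 1711)
855 = 512 + 256 + 64 + 16 + 4 + 2 + 1 in binary powers of 2.
So 10^855 ≡ 1678 · 720 · 953 · 1582 · 1445 · 100 · 10 ≡ 396 (mod 1711).
Squaring chain: 396; never reaches −1, so base 10 is a Miller–Rabin witness that 1711 is composite.

396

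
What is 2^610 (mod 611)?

101

2^1 ≡ 2 (mod 611)
2^2 ≡ 2^2 = 4 ≡ 4 (mod 611)
2^4 ≡ 4^2 = 16 ≡ 16 (mod 611)
2^8 ≡ 16^2 = 256 ≡ 256 (mod 611)
2^16 ≡ 256^2 = 65536 ≡ 159 (mod 611)
2^32 ≡ 159^2 = 25281 ≡ 230 (mod 611)
2^64 ≡ 230^2 = 52900 ≡ 354 (mod 611)
2^128 ≡ 354^2 = 125316 ≡ 61 (mod 611)
2^256 ≡ 61^2 = 3721 ≡ 55 (mod 611)
2^512 ≡ 55^2 = 3025 ≡ 581 (mod 611)
610 = 512 + 64 + 32 + 2 in binary powers of 2.
So 2^610 ≡ 581 · 354 · 230 · 4 ≡ 101 (mod 611).
Since 101 ≠ 1, base 2 is a Fermat witness: 611 is composite.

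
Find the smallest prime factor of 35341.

59

35341 is odd.
Digit sum 16, not divisible by 3.
Ends in 1: not divisible by 5.
7: 35341 = 7·5048 + 5
11: 35341 = 11·3212 + 9
13: 35341 = 13·2718 + 7
17: 35341 = 17·2078 + 15
19: 35341 = 19·1860 + 1
23: 35341 = 23·1536 + 13
29: 35341 = 29·1218 + 19
31: 35341 = 31·1140 + 1
37: 35341 = 37·955 + 6
41: 35341 = 41·861 + 40
43: 35341 = 43·821 + 38
47: 35341 = 47·751 + 44
53: 35341 = 53·666 + 43
59: 35341 = 59·599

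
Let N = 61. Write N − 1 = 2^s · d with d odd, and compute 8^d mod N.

61 − 1 = 60 = 2^2 · 15, so d = 15.
8^1 ≡ 8 (mod 61)
8^2 ≡ 8^2 = 64 ≡ 3 (mod 61)
8^4 ≡ 3^2 = 9 ≡ 9 (mod 61)
8^8 ≡ 9^2 = 81 ≡ 20 (mod 61)
15 = 8 + 4 + 2 + 1 in binary powers of 2.
So 8^15 ≡ 20 · 9 · 3 · 8 ≡ 50 (mod 61).
Squaring chain: 50 → 60; reaches −1, so base 8 does not prove 61 composite.

50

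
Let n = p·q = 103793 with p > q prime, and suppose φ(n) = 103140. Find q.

271

φ(n) = (p−1)(q−1) = n − (p+q) + 1, so p + q = 103793 − 103140 + 1 = 654.
p and q are the roots of t² − 654t + 103793 = 0.
Discriminant: 654² − 4·103793 = 427716 − 415172 = 12544; √12544 = 112.
q = (654 − 112)/2 = 271, p = (654 + 112)/2 = 383.
Check: 271 · 383 = 103793.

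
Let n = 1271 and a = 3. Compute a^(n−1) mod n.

893

3^1 ≡ 3 (mod 1271)
3^2 ≡ 3^2 = 9 ≡ 9 (mod 1271)
3^4 ≡ 9^2 = 81 ≡ 81 (mod 1271)
3^8 ≡ 81^2 = 6561 ≡ 206 (mod 1271)
3^16 ≡ 206^2 = 42436 ≡ 493 (mod 1271)
3^32 ≡ 493^2 = 243049 ≡ 288 (mod 1271)
3^64 ≡ 288^2 = 82944 ≡ 329 (mod 1271)
3^128 ≡ 329^2 = 108241 ≡ 206 (mod 1271)
3^256 ≡ 206^2 = 42436 ≡ 493 (mod 1271)
3^512 ≡ 493^2 = 243049 ≡ 288 (mod 1271)
3^1024 ≡ 288^2 = 82944 ≡ 329 (mod 1271)
1270 = 1024 + 128 + 64 + 32 + 16 + 4 + 2 in binary powers of 2.
So 3^1270 ≡ 329 · 206 · 329 · 288 · 493 · 81 · 9 ≡ 893 (mod 1271).
Since 893 ≠ 1, base 3 is a Fermat witness: 1271 is composite.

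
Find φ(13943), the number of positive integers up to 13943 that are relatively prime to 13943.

Factor: 13943 = 73 · 191.
φ(13943) = (73−1) · (191−1) = 72 · 190 = 13680.

13680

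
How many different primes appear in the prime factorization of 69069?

5

69069 = 3 · 23023
23023 = 7 · 3289
3289 = 11 · 299
299 = 13 · 23
69069 = 3 · 7 · 11 · 13 · 23, which has 5 distinct prime factors.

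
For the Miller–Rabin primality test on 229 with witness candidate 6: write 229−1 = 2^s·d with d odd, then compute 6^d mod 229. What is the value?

122

229 − 1 = 228 = 2^2 · 57, so d = 57.
6^1 ≡ 6 (mod 229)
6^2 ≡ 6^2 = 36 ≡ 36 (mod 229)
6^4 ≡ 36^2 = 1296 ≡ 151 (mod 229)
6^8 ≡ 151^2 = 22801 ≡ 130 (mod 229)
6^16 ≡ 130^2 = 16900 ≡ 183 (mod 229)
6^32 ≡ 183^2 = 33489 ≡ 55 (mod 229)
57 = 32 + 16 + 8 + 1 in binary powers of 2.
So 6^57 ≡ 55 · 183 · 130 · 6 ≡ 122 (mod 229).
Squaring chain: 122 → 228; reaches −1, so base 6 does not prove 229 composite.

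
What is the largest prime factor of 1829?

1829 = 31 · 59
59 is prime.
So 1829 = 31 · 59; the largest prime factor is 59.

59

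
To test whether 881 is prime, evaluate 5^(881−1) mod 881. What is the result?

5^1 ≡ 5 (mod 881)
5^2 ≡ 5^2 = 25 ≡ 25 (mod 881)
5^4 ≡ 25^2 = 625 ≡ 625 (mod 881)
5^8 ≡ 625^2 = 390625 ≡ 342 (mod 881)
5^16 ≡ 342^2 = 116964 ≡ 672 (mod 881)
5^32 ≡ 672^2 = 451584 ≡ 512 (mod 881)
5^64 ≡ 512^2 = 262144 ≡ 487 (mod 881)
5^128 ≡ 487^2 = 237169 ≡ 180 (mod 881)
5^256 ≡ 180^2 = 32400 ≡ 684 (mod 881)
5^512 ≡ 684^2 = 467856 ≡ 45 (mod 881)
880 = 512 + 256 + 64 + 32 + 16 in binary powers of 2.
So 5^880 ≡ 45 · 684 · 487 · 512 · 672 ≡ 1 (mod 881).
Since the result is 1, base 5 gives no evidence that 881 is composite.

1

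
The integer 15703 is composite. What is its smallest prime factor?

41

15703 is odd.
Digit sum 16, not divisible by 3.
Ends in 3: not divisible by 5.
7: 15703 = 7·2243 + 2
11: 15703 = 11·1427 + 6
13: 15703 = 13·1207 + 12
17: 15703 = 17·923 + 12
19: 15703 = 19·826 + 9
23: 15703 = 23·682 + 17
29: 15703 = 29·541 + 14
31: 15703 = 31·506 + 17
37: 15703 = 37·424 + 15
41: 15703 = 41·383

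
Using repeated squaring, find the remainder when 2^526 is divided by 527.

2^1 ≡ 2 (mod 527)
2^2 ≡ 2^2 = 4 ≡ 4 (mod 527)
2^4 ≡ 4^2 = 16 ≡ 16 (mod 527)
2^8 ≡ 16^2 = 256 ≡ 256 (mod 527)
2^16 ≡ 256^2 = 65536 ≡ 188 (mod 527)
2^32 ≡ 188^2 = 35344 ≡ 35 (mod 527)
2^64 ≡ 35^2 = 1225 ≡ 171 (mod 527)
2^128 ≡ 171^2 = 29241 ≡ 256 (mod 527)
2^256 ≡ 256^2 = 65536 ≡ 188 (mod 527)
2^512 ≡ 188^2 = 35344 ≡ 35 (mod 527)
526 = 512 + 8 + 4 + 2 in binary powers of 2.
So 2^526 ≡ 35 · 256 · 16 · 4 ≡ 64 (mod 527).
Since 64 ≠ 1, base 2 is a Fermat witness: 527 is composite.

64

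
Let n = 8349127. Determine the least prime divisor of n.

47

8349127 is odd.
Digit sum 34, not divisible by 3.
Ends in 7: not divisible by 5.
7: 8349127 = 7·1192732 + 3
11: 8349127 = 11·759011 + 6
13: 8349127 = 13·642240 + 7
17: 8349127 = 17·491125 + 2
19: 8349127 = 19·439427 + 14
23: 8349127 = 23·363005 + 12
29: 8349127 = 29·287900 + 27
31: 8349127 = 31·269326 + 21
37: 8349127 = 37·225652 + 3
41: 8349127 = 41·203637 + 10
43: 8349127 = 43·194165 + 32
47: 8349127 = 47·177641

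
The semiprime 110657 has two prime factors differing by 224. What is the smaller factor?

239

Since p = q + 224, we have 110657 = q(q + 224), so q² + 224q − 110657 = 0.
Discriminant: 224² + 4·110657 = 50176 + 442628 = 492804; √492804 = 702.
q = (−224 + 702)/2 = 239, and p = q + 224 = 463.
Check: 239 · 463 = 110657.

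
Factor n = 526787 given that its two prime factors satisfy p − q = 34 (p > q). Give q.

Since p = q + 34, we have 526787 = q(q + 34), so q² + 34q − 526787 = 0.
Discriminant: 34² + 4·526787 = 1156 + 2107148 = 2108304; √2108304 = 1452.
q = (−34 + 1452)/2 = 709, and p = q + 34 = 743.
Check: 709 · 743 = 526787.

709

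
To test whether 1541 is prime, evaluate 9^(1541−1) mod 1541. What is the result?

1

9^1 ≡ 9 (mod 1541)
9^2 ≡ 9^2 = 81 ≡ 81 (mod 1541)
9^4 ≡ 81^2 = 6561 ≡ 397 (mod 1541)
9^8 ≡ 397^2 = 157609 ≡ 427 (mod 1541)
9^16 ≡ 427^2 = 182329 ≡ 491 (mod 1541)
9^32 ≡ 491^2 = 241081 ≡ 685 (mod 1541)
9^64 ≡ 685^2 = 469225 ≡ 761 (mod 1541)
9^128 ≡ 761^2 = 579121 ≡ 1246 (mod 1541)
9^256 ≡ 1246^2 = 1552516 ≡ 729 (mod 1541)
9^512 ≡ 729^2 = 531441 ≡ 1337 (mod 1541)
9^1024 ≡ 1337^2 = 1787569 ≡ 9 (mod 1541)
1540 = 1024 + 512 + 4 in binary powers of 2.
So 9^1540 ≡ 9 · 1337 · 397 ≡ 1 (mod 1541).
Since the result is 1, base 9 gives no evidence that 1541 is composite.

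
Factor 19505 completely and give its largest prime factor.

19505 = 5 · 3901
3901 = 47 · 83
83 is prime.
So 19505 = 5 · 47 · 83; the largest prime factor is 83.

83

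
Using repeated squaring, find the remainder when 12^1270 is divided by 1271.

12^1 ≡ 12 (mod 1271)
12^2 ≡ 12^2 = 144 ≡ 144 (mod 1271)
12^4 ≡ 144^2 = 20736 ≡ 400 (mod 1271)
12^8 ≡ 400^2 = 160000 ≡ 1125 (mod 1271)
12^16 ≡ 1125^2 = 1265625 ≡ 980 (mod 1271)
12^32 ≡ 980^2 = 960400 ≡ 795 (mod 1271)
12^64 ≡ 795^2 = 632025 ≡ 338 (mod 1271)
12^128 ≡ 338^2 = 114244 ≡ 1125 (mod 1271)
12^256 ≡ 1125^2 = 1265625 ≡ 980 (mod 1271)
12^512 ≡ 980^2 = 960400 ≡ 795 (mod 1271)
12^1024 ≡ 795^2 = 632025 ≡ 338 (mod 1271)
1270 = 1024 + 128 + 64 + 32 + 16 + 4 + 2 in binary powers of 2.
So 12^1270 ≡ 338 · 1125 · 338 · 795 · 980 · 400 · 144 ≡ 893 (mod 1271).
Since 893 ≠ 1, base 12 is a Fermat witness: 1271 is composite.

893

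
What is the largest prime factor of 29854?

59

29854 = 2 · 14927
14927 = 11 · 1357
1357 = 23 · 59
59 is prime.
So 29854 = 2 · 11 · 23 · 59; the largest prime factor is 59.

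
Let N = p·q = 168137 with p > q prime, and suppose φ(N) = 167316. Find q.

383

φ(n) = (p−1)(q−1) = n − (p+q) + 1, so p + q = 168137 − 167316 + 1 = 822.
p and q are the roots of t² − 822t + 168137 = 0.
Discriminant: 822² − 4·168137 = 675684 − 672548 = 3136; √3136 = 56.
q = (822 − 56)/2 = 383, p = (822 + 56)/2 = 439.
Check: 383 · 439 = 168137.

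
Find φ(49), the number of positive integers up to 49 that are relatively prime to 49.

42

Factor: 49 = 7^2.
φ(49) = 7^1·(7−1) = 42.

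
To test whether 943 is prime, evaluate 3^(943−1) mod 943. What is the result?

278

3^1 ≡ 3 (mod 943)
3^2 ≡ 3^2 = 9 ≡ 9 (mod 943)
3^4 ≡ 9^2 = 81 ≡ 81 (mod 943)
3^8 ≡ 81^2 = 6561 ≡ 903 (mod 943)
3^16 ≡ 903^2 = 815409 ≡ 657 (mod 943)
3^32 ≡ 657^2 = 431649 ≡ 698 (mod 943)
3^64 ≡ 698^2 = 487204 ≡ 616 (mod 943)
3^128 ≡ 616^2 = 379456 ≡ 370 (mod 943)
3^256 ≡ 370^2 = 136900 ≡ 165 (mod 943)
3^512 ≡ 165^2 = 27225 ≡ 821 (mod 943)
942 = 512 + 256 + 128 + 32 + 8 + 4 + 2 in binary powers of 2.
So 3^942 ≡ 821 · 165 · 370 · 698 · 903 · 81 · 9 ≡ 278 (mod 943).
Since 278 ≠ 1, base 3 is a Fermat witness: 943 is composite.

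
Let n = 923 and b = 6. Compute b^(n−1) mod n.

6^1 ≡ 6 (mod 923)
6^2 ≡ 6^2 = 36 ≡ 36 (mod 923)
6^4 ≡ 36^2 = 1296 ≡ 373 (mod 923)
6^8 ≡ 373^2 = 139129 ≡ 679 (mod 923)
6^16 ≡ 679^2 = 461041 ≡ 464 (mod 923)
6^32 ≡ 464^2 = 215296 ≡ 237 (mod 923)
6^64 ≡ 237^2 = 56169 ≡ 789 (mod 923)
6^128 ≡ 789^2 = 622521 ≡ 419 (mod 923)
6^256 ≡ 419^2 = 175561 ≡ 191 (mod 923)
6^512 ≡ 191^2 = 36481 ≡ 484 (mod 923)
922 = 512 + 256 + 128 + 16 + 8 + 2 in binary powers of 2.
So 6^922 ≡ 484 · 191 · 419 · 464 · 679 · 36 ≡ 862 (mod 923).
Since 862 ≠ 1, base 6 is a Fermat witness: 923 is composite.

862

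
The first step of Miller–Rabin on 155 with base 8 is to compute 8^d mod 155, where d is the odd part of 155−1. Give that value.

33

155 − 1 = 154 = 2^1 · 77, so d = 77.
8^1 ≡ 8 (mod 155)
8^2 ≡ 8^2 = 64 ≡ 64 (mod 155)
8^4 ≡ 64^2 = 4096 ≡ 66 (mod 155)
8^8 ≡ 66^2 = 4356 ≡ 16 (mod 155)
8^16 ≡ 16^2 = 256 ≡ 101 (mod 155)
8^32 ≡ 101^2 = 10201 ≡ 126 (mod 155)
8^64 ≡ 126^2 = 15876 ≡ 66 (mod 155)
77 = 64 + 8 + 4 + 1 in binary powers of 2.
So 8^77 ≡ 66 · 16 · 66 · 8 ≡ 33 (mod 155).
Squaring chain: 33; never reaches −1, so base 8 is a Miller–Rabin witness that 155 is composite.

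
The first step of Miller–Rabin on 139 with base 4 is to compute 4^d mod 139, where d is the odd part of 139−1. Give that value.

1

139 − 1 = 138 = 2^1 · 69, so d = 69.
4^1 ≡ 4 (mod 139)
4^2 ≡ 4^2 = 16 ≡ 16 (mod 139)
4^4 ≡ 16^2 = 256 ≡ 117 (mod 139)
4^8 ≡ 117^2 = 13689 ≡ 67 (mod 139)
4^16 ≡ 67^2 = 4489 ≡ 41 (mod 139)
4^32 ≡ 41^2 = 1681 ≡ 13 (mod 139)
4^64 ≡ 13^2 = 169 ≡ 30 (mod 139)
69 = 64 + 4 + 1 in binary powers of 2.
So 4^69 ≡ 30 · 117 · 4 ≡ 1 (mod 139).
Since 4^d ≡ 1 (mod 139), base 4 does not prove 139 composite.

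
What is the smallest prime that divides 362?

2

362 is even: 2 divides it.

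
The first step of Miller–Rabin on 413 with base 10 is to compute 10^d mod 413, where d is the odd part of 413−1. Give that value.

413 − 1 = 412 = 2^2 · 103, so d = 103.
10^1 ≡ 10 (mod 413)
10^2 ≡ 10^2 = 100 ≡ 100 (mod 413)
10^4 ≡ 100^2 = 10000 ≡ 88 (mod 413)
10^8 ≡ 88^2 = 7744 ≡ 310 (mod 413)
10^16 ≡ 310^2 = 96100 ≡ 284 (mod 413)
10^32 ≡ 284^2 = 80656 ≡ 121 (mod 413)
10^64 ≡ 121^2 = 14641 ≡ 186 (mod 413)
103 = 64 + 32 + 4 + 2 + 1 in binary powers of 2.
So 10^103 ≡ 186 · 121 · 88 · 100 · 10 ≡ 129 (mod 413).
Squaring chain: 129 → 121; never reaches −1, so base 10 is a Miller–Rabin witness that 413 is composite.

129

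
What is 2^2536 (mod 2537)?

2369

2^1 ≡ 2 (mod 2537)
2^2 ≡ 2^2 = 4 ≡ 4 (mod 2537)
2^4 ≡ 4^2 = 16 ≡ 16 (mod 2537)
2^8 ≡ 16^2 = 256 ≡ 256 (mod 2537)
2^16 ≡ 256^2 = 65536 ≡ 2111 (mod 2537)
2^32 ≡ 2111^2 = 4456321 ≡ 1349 (mod 2537)
2^64 ≡ 1349^2 = 1819801 ≡ 772 (mod 2537)
2^128 ≡ 772^2 = 595984 ≡ 2326 (mod 2537)
2^256 ≡ 2326^2 = 5410276 ≡ 1392 (mod 2537)
2^512 ≡ 1392^2 = 1937664 ≡ 1933 (mod 2537)
2^1024 ≡ 1933^2 = 3736489 ≡ 2025 (mod 2537)
2^2048 ≡ 2025^2 = 4100625 ≡ 833 (mod 2537)
2536 = 2048 + 256 + 128 + 64 + 32 + 8 in binary powers of 2.
So 2^2536 ≡ 833 · 1392 · 2326 · 772 · 1349 · 256 ≡ 2369 (mod 2537).
Since 2369 ≠ 1, base 2 is a Fermat witness: 2537 is composite.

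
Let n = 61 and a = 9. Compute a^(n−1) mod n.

1

9^1 ≡ 9 (mod 61)
9^2 ≡ 9^2 = 81 ≡ 20 (mod 61)
9^4 ≡ 20^2 = 400 ≡ 34 (mod 61)
9^8 ≡ 34^2 = 1156 ≡ 58 (mod 61)
9^16 ≡ 58^2 = 3364 ≡ 9 (mod 61)
9^32 ≡ 9^2 = 81 ≡ 20 (mod 61)
60 = 32 + 16 + 8 + 4 in binary powers of 2.
So 9^60 ≡ 20 · 9 · 58 · 34 ≡ 1 (mod 61).
Since the result is 1, base 9 gives no evidence that 61 is composite.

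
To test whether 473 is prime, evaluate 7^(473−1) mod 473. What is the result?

7^1 ≡ 7 (mod 473)
7^2 ≡ 7^2 = 49 ≡ 49 (mod 473)
7^4 ≡ 49^2 = 2401 ≡ 36 (mod 473)
7^8 ≡ 36^2 = 1296 ≡ 350 (mod 473)
7^16 ≡ 350^2 = 122500 ≡ 466 (mod 473)
7^32 ≡ 466^2 = 217156 ≡ 49 (mod 473)
7^64 ≡ 49^2 = 2401 ≡ 36 (mod 473)
7^128 ≡ 36^2 = 1296 ≡ 350 (mod 473)
7^256 ≡ 350^2 = 122500 ≡ 466 (mod 473)
472 = 256 + 128 + 64 + 16 + 8 in binary powers of 2.
So 7^472 ≡ 466 · 350 · 36 · 466 · 350 ≡ 423 (mod 473).
Since 423 ≠ 1, base 7 is a Fermat witness: 473 is composite.

423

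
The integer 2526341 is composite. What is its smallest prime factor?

2526341 is odd.
Digit sum 23, not divisible by 3.
Ends in 1: not divisible by 5.
7: 2526341 = 7·360905 + 6
11: 2526341 = 11·229667 + 4
13: 2526341 = 13·194333 + 12
17: 2526341 = 17·148608 + 5
19: 2526341 = 19·132965 + 6
23: 2526341 = 23·109840 + 21
29: 2526341 = 29·87115 + 6
31: 2526341 = 31·81494 + 27
37: 2526341 = 37·68279 + 18
41: 2526341 = 41·61618 + 3
43: 2526341 = 43·58752 + 5
47: 2526341 = 47·53751 + 44
53: 2526341 = 53·47666 + 43
59: 2526341 = 59·42819 + 20
61: 2526341 = 61·41415 + 26
67: 2526341 = 67·37706 + 39
71: 2526341 = 71·35582 + 19
73: 2526341 = 73·34607 + 30
79: 2526341 = 79·31979

79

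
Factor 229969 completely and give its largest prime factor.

79

229969 = 41 · 5609
5609 = 71 · 79
79 is prime.
So 229969 = 41 · 71 · 79; the largest prime factor is 79.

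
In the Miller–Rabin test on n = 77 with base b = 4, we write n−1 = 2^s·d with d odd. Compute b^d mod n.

25

77 − 1 = 76 = 2^2 · 19, so d = 19.
4^1 ≡ 4 (mod 77)
4^2 ≡ 4^2 = 16 ≡ 16 (mod 77)
4^4 ≡ 16^2 = 256 ≡ 25 (mod 77)
4^8 ≡ 25^2 = 625 ≡ 9 (mod 77)
4^16 ≡ 9^2 = 81 ≡ 4 (mod 77)
19 = 16 + 2 + 1 in binary powers of 2.
So 4^19 ≡ 4 · 16 · 4 ≡ 25 (mod 77).
Squaring chain: 25 → 9; never reaches −1, so base 4 is a Miller–Rabin witness that 77 is composite.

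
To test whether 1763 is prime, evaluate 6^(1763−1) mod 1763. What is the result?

651

6^1 ≡ 6 (mod 1763)
6^2 ≡ 6^2 = 36 ≡ 36 (mod 1763)
6^4 ≡ 36^2 = 1296 ≡ 1296 (mod 1763)
6^8 ≡ 1296^2 = 1679616 ≡ 1240 (mod 1763)
6^16 ≡ 1240^2 = 1537600 ≡ 264 (mod 1763)
6^32 ≡ 264^2 = 69696 ≡ 939 (mod 1763)
6^64 ≡ 939^2 = 881721 ≡ 221 (mod 1763)
6^128 ≡ 221^2 = 48841 ≡ 1240 (mod 1763)
6^256 ≡ 1240^2 = 1537600 ≡ 264 (mod 1763)
6^512 ≡ 264^2 = 69696 ≡ 939 (mod 1763)
6^1024 ≡ 939^2 = 881721 ≡ 221 (mod 1763)
1762 = 1024 + 512 + 128 + 64 + 32 + 2 in binary powers of 2.
So 6^1762 ≡ 221 · 939 · 1240 · 221 · 939 · 36 ≡ 651 (mod 1763).
Since 651 ≠ 1, base 6 is a Fermat witness: 1763 is composite.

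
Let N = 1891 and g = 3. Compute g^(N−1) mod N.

1

3^1 ≡ 3 (mod 1891)
3^2 ≡ 3^2 = 9 ≡ 9 (mod 1891)
3^4 ≡ 9^2 = 81 ≡ 81 (mod 1891)
3^8 ≡ 81^2 = 6561 ≡ 888 (mod 1891)
3^16 ≡ 888^2 = 788544 ≡ 1888 (mod 1891)
3^32 ≡ 1888^2 = 3564544 ≡ 9 (mod 1891)
3^64 ≡ 9^2 = 81 ≡ 81 (mod 1891)
3^128 ≡ 81^2 = 6561 ≡ 888 (mod 1891)
3^256 ≡ 888^2 = 788544 ≡ 1888 (mod 1891)
3^512 ≡ 1888^2 = 3564544 ≡ 9 (mod 1891)
3^1024 ≡ 9^2 = 81 ≡ 81 (mod 1891)
1890 = 1024 + 512 + 256 + 64 + 32 + 2 in binary powers of 2.
So 3^1890 ≡ 81 · 9 · 1888 · 81 · 9 · 9 ≡ 1 (mod 1891).
Since the result is 1, base 3 gives no evidence that 1891 is composite.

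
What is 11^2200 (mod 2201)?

1741

11^1 ≡ 11 (mod 2201)
11^2 ≡ 11^2 = 121 ≡ 121 (mod 2201)
11^4 ≡ 121^2 = 14641 ≡ 1435 (mod 2201)
11^8 ≡ 1435^2 = 2059225 ≡ 1290 (mod 2201)
11^16 ≡ 1290^2 = 1664100 ≡ 144 (mod 2201)
11^32 ≡ 144^2 = 20736 ≡ 927 (mod 2201)
11^64 ≡ 927^2 = 859329 ≡ 939 (mod 2201)
11^128 ≡ 939^2 = 881721 ≡ 1321 (mod 2201)
11^256 ≡ 1321^2 = 1745041 ≡ 1849 (mod 2201)
11^512 ≡ 1849^2 = 3418801 ≡ 648 (mod 2201)
11^1024 ≡ 648^2 = 419904 ≡ 1714 (mod 2201)
11^2048 ≡ 1714^2 = 2937796 ≡ 1662 (mod 2201)
2200 = 2048 + 128 + 16 + 8 in binary powers of 2.
So 11^2200 ≡ 1662 · 1321 · 144 · 1290 ≡ 1741 (mod 2201).
Since 1741 ≠ 1, base 11 is a Fermat witness: 2201 is composite.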